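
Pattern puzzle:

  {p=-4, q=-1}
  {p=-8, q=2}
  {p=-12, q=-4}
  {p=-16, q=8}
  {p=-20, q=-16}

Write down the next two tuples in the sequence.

{p=-24, q=32}, {p=-28, q=-64}

P — −4 each step: -4, -8, -12, -16, -20 → -24 → -28.
Q: ×(-2) each step; -1, 2, -4, 8, -16 → 32 → -64.
So the next two tuples are {p=-24, q=32} and {p=-28, q=-64}.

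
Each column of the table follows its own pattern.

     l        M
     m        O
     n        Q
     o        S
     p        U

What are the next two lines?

First letter: letters move forward 1 place in the alphabet, so l, m, n, o, p → q → r.
Second letter: letters move forward 2 places in the alphabet; M, O, Q, S, U → W → Y.
Putting the parts together: q  W and then r  Y.

q  W; r  Y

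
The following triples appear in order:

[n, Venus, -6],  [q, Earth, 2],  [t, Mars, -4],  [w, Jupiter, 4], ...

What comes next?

Letter — letters move forward 3 places in the alphabet: n, q, t, w → z.
Planet: Venus, Earth, Mars, Jupiter → Saturn (runs through the planets Mercury→Neptune).
Third coordinate goes -6, 2, -4, 4 → -2 (alternating steps +8, −6, +8, −6, …).
Combining the parts gives [z, Saturn, -2].

[z, Saturn, -2]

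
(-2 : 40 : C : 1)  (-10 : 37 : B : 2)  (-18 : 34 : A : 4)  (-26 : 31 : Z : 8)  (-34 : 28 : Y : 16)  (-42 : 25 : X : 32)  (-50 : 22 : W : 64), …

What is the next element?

For the first component, −8 each step: -2, -10, -18, -26, -34, -42, -50 → -58.
Second component — −3 each step: 40, 37, 34, 31, 28, 25, 22 → 19.
Letter — letters move back 1 place in the alphabet, wrapping A→Z: C, B, A, Z, Y, X, W → V.
Fourth component — ×2 each step: 1, 2, 4, 8, 16, 32, 64 → 128.
Putting it together: (-58 : 19 : V : 128).

(-58 : 19 : V : 128)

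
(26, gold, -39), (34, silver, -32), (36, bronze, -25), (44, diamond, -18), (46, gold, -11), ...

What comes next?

First slot goes 26, 34, 36, 44, 46 → 54 (alternating steps +8, +2, +8, +2, …).
Rank goes gold, silver, bronze, diamond, gold → silver (repeats gold → silver → bronze → diamond).
For the third slot, +7 each step: -39, -32, -25, -18, -11 → -4.
So the next tuple is (54, silver, -4).

(54, silver, -4)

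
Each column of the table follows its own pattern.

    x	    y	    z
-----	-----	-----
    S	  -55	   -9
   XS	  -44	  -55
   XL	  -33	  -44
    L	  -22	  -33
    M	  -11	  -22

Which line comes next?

S  0  -11

For the column x, runs backward through clothing sizes XS→XL: S, XS, XL, L, M → S.
For the column y, +11 each step: -55, -44, -33, -22, -11 → 0.
For the column z, always the previous value of the column y: -9, -55, -44, -33, -22 → -11.
So the next line is S  0  -11.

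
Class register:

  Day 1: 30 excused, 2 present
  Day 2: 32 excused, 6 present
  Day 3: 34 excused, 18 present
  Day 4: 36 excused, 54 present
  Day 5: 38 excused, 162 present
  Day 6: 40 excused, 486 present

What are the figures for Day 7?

For the excused, +2 each step: 30, 32, 34, 36, 38, 40 → 42.
Present: ×3 each step, so 2, 6, 18, 54, 162, 486 → 1458.
Combining the parts gives 42 excused, 1458 present.

42 excused, 1458 present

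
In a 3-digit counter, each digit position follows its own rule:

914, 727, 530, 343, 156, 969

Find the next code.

772

First digit: −2 each step, mod 10, so 9, 7, 5, 3, 1, 9 → 7.
Second digit: 1, 2, 3, 4, 5, 6 → 7 (+1 each step, mod 10).
For the third digit, +3 each step, mod 10: 4, 7, 0, 3, 6, 9 → 2.
Combining the parts gives 772.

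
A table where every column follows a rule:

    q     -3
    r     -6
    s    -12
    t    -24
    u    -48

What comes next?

v  -96

For the letter, letters move forward 1 place in the alphabet: q, r, s, t, u → v.
Second component: -3, -6, -12, -24, -48 → -96 (×2 each step).
Putting it together: v  -96.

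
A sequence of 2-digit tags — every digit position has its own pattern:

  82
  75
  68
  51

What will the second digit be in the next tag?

4

For the first digit, −1 each step, mod 10: 8, 7, 6, 5 → 4.
Second digit: +3 each step, mod 10, so 2, 5, 8, 1 → 4.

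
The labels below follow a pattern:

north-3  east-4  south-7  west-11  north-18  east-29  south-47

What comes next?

west-76

Direction goes north, east, south, west, north, east, south → west (repeats north → east → south → west).
Second component — each term is the sum of the two before it: 3, 4, 7, 11, 18, 29, 47 → 76.
Combining the parts gives west-76.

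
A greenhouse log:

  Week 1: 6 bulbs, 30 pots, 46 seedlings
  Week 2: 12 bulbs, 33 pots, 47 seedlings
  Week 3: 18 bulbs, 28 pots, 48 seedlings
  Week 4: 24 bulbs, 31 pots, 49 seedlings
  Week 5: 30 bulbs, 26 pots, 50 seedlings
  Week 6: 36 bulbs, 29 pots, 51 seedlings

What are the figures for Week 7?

Bulbs: +6 each step; 6, 12, 18, 24, 30, 36 → 42.
Pots — alternating steps +3, −5, +3, −5, …: 30, 33, 28, 31, 26, 29 → 24.
Seedlings — +1 each step: 46, 47, 48, 49, 50, 51 → 52.
Putting it together: 42 bulbs, 24 pots, 52 seedlings.

42 bulbs, 24 pots, 52 seedlings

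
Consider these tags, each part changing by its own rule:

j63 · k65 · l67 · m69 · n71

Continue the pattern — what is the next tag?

o73

Letter: j, k, l, m, n → o (letters move forward 1 place in the alphabet).
Second component goes 63, 65, 67, 69, 71 → 73 (+2 each step).
So the next tag is o73.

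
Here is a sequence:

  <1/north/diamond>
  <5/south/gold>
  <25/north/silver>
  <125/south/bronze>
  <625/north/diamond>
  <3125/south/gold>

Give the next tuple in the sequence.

First value: ×5 each step; 1, 5, 25, 125, 625, 3125 → 15625.
Direction: alternates north ↔ south, so north, south, north, south, north, south → north.
Rank — repeats diamond → gold → silver → bronze: diamond, gold, silver, bronze, diamond, gold → silver.
So the next tuple is <15625/north/silver>.

<15625/north/silver>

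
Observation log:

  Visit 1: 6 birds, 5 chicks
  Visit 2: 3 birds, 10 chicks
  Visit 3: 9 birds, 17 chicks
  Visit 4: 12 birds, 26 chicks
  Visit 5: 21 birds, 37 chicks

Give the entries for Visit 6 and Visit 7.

Birds: each term is the sum of the two before it; 6, 3, 9, 12, 21 → 33 → 54.
For the chicks, differences are 5, 7, 9, … (increasing by 2 each time): 5, 10, 17, 26, 37 → 50 → 65.
Putting the parts together: 33 birds, 50 chicks and then 54 birds, 65 chicks.

33 birds, 50 chicks; 54 birds, 65 chicks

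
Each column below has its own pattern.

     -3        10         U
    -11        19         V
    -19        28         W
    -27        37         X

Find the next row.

For the first component, −8 each step: -3, -11, -19, -27 → -35.
Second component: 10, 19, 28, 37 → 46 (+9 each step).
Letter: letters move forward 1 place in the alphabet; U, V, W, X → Y.
So the next row is -35  46  Y.

-35  46  Y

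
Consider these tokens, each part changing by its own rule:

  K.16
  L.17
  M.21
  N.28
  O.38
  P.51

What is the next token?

Q.67

For the letter, letters move forward 1 place in the alphabet: K, L, M, N, O, P → Q.
Second component: differences are 1, 4, 7, … (increasing by 3 each time); 16, 17, 21, 28, 38, 51 → 67.
So the next token is Q.67.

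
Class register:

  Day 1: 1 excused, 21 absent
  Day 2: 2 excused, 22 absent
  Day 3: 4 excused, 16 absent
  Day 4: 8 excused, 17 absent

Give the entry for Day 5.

For the excused, ×2 each step: 1, 2, 4, 8 → 16.
Absent: alternating steps +1, −6, +1, −6, …, so 21, 22, 16, 17 → 11.
So the next record is 16 excused, 11 absent.

16 excused, 11 absent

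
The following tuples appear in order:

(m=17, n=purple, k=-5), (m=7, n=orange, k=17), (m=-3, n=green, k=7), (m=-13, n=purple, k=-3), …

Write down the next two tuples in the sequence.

(m=-23, n=orange, k=-13), (m=-33, n=green, k=-23)

M: 17, 7, -3, -13 → -23 → -33 (−10 each step).
For the n, repeats purple → orange → green: purple, orange, green, purple → orange → green.
For the k, always the previous value of the m: -5, 17, 7, -3 → -13 → -23.
So the next two tuples are (m=-23, n=orange, k=-13) and (m=-33, n=green, k=-23).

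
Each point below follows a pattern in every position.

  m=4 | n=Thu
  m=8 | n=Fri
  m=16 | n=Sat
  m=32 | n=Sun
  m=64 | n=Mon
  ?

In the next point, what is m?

128

M: ×2 each step; 4, 8, 16, 32, 64 → 128.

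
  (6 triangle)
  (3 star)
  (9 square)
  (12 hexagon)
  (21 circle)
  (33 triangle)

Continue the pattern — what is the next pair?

(54 star)

First entry: each term is the sum of the two before it; 6, 3, 9, 12, 21, 33 → 54.
Shape: repeats triangle → star → square → hexagon → circle; triangle, star, square, hexagon, circle, triangle → star.
Putting it together: (54 star).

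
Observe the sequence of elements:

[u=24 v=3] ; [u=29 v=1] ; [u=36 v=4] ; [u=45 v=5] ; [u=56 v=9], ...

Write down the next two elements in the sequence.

For the u, differences are 5, 7, 9, … (increasing by 2 each time): 24, 29, 36, 45, 56 → 69 → 84.
V: each term is the sum of the two before it, so 3, 1, 4, 5, 9 → 14 → 23.
Putting the parts together: [u=69 v=14] and then [u=84 v=23].

[u=69 v=14], [u=84 v=23]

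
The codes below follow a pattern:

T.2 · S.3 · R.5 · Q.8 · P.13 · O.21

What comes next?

Letter — letters move back 1 place in the alphabet: T, S, R, Q, P, O → N.
For the second component, each term is the sum of the two before it: 2, 3, 5, 8, 13, 21 → 34.
Combining the parts gives N.34.

N.34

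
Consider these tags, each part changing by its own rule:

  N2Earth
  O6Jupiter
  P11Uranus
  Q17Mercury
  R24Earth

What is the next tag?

Letter: N, O, P, Q, R → S (letters move forward 1 place in the alphabet).
Second component: differences are 4, 5, 6, … (increasing by 1 each time); 2, 6, 11, 17, 24 → 32.
For the planet, repeats Earth → Jupiter → Uranus → Mercury: Earth, Jupiter, Uranus, Mercury, Earth → Jupiter.
So the next tag is S32Jupiter.

S32Jupiter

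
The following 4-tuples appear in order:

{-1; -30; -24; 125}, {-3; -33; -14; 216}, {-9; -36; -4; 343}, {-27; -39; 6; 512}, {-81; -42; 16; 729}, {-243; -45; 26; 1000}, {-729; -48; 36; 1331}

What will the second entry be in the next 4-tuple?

-51

Second entry: −3 each step, so -30, -33, -36, -39, -42, -45, -48 → -51.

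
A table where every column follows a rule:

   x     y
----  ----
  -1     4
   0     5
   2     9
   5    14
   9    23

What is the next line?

14  37

Column x: -1, 0, 2, 5, 9 → 14 (differences are 1, 2, 3, … (increasing by 1 each time)).
Column y — each term is the sum of the two before it: 4, 5, 9, 14, 23 → 37.
So the next line is 14  37.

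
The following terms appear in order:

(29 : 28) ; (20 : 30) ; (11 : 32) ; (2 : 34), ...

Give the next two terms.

(-7 : 36), (-16 : 38)

First part: −9 each step; 29, 20, 11, 2 → -7 → -16.
Second part: +2 each step, so 28, 30, 32, 34 → 36 → 38.
Putting the parts together: (-7 : 36) and then (-16 : 38).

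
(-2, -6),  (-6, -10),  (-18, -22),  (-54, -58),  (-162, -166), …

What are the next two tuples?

(-486, -490), (-1458, -1462)

First slot: ×3 each step, so -2, -6, -18, -54, -162 → -486 → -1458.
Second slot: always 4 less than the first slot; -6, -10, -22, -58, -166 → -490 → -1462.
So the next two tuples are (-486, -490) and (-1458, -1462).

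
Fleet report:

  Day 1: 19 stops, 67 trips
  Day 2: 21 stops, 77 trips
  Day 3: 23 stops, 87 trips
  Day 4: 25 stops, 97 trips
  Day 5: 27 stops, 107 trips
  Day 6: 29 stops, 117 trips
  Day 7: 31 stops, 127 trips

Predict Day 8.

33 stops, 137 trips

Stops: +2 each step; 19, 21, 23, 25, 27, 29, 31 → 33.
Trips: 67, 77, 87, 97, 107, 117, 127 → 137 (+10 each step).
Combining the parts gives 33 stops, 137 trips.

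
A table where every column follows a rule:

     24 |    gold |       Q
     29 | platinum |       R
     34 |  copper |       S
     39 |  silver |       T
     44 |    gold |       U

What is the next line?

For the first component, +5 each step: 24, 29, 34, 39, 44 → 49.
Metal: repeats gold → platinum → copper → silver, so gold, platinum, copper, silver, gold → platinum.
For the letter, letters move forward 1 place in the alphabet: Q, R, S, T, U → V.
Putting it together: 49  platinum  V.

49  platinum  V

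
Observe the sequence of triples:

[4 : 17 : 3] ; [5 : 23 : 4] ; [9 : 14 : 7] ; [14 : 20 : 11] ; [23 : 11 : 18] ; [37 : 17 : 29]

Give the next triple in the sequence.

First entry goes 4, 5, 9, 14, 23, 37 → 60 (each term is the sum of the two before it).
Second entry — alternating steps +6, −9, +6, −9, …: 17, 23, 14, 20, 11, 17 → 8.
Third entry: 3, 4, 7, 11, 18, 29 → 47 (each term is the sum of the two before it).
Combining the parts gives [60 : 8 : 47].

[60 : 8 : 47]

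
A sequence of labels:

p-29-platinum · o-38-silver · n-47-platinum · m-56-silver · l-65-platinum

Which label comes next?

Letter goes p, o, n, m, l → k (letters move back 1 place in the alphabet).
Second component: +9 each step; 29, 38, 47, 56, 65 → 74.
For the metal, alternates platinum ↔ silver: platinum, silver, platinum, silver, platinum → silver.
Combining the parts gives k-74-silver.

k-74-silver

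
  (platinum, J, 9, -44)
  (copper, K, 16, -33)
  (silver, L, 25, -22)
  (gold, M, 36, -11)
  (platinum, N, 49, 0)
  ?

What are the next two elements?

(copper, O, 64, 11), (silver, P, 81, 22)

Metal: platinum, copper, silver, gold, platinum → copper → silver (repeats platinum → copper → silver → gold).
Letter goes J, K, L, M, N → O → P (letters move forward 1 place in the alphabet).
Third value goes 9, 16, 25, 36, 49 → 64 → 81 (perfect squares: 3², 4², 5², …).
Fourth value — +11 each step: -44, -33, -22, -11, 0 → 11 → 22.
So the next two elements are (copper, O, 64, 11) and (silver, P, 81, 22).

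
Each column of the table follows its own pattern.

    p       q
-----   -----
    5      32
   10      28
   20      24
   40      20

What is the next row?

80  16

Column p: ×2 each step; 5, 10, 20, 40 → 80.
Column q: −4 each step; 32, 28, 24, 20 → 16.
So the next row is 80  16.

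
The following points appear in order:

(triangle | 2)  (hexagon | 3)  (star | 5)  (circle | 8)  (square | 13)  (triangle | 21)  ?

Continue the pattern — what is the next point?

Shape: triangle, hexagon, star, circle, square, triangle → hexagon (repeats triangle → hexagon → star → circle → square).
Second component goes 2, 3, 5, 8, 13, 21 → 34 (each term is the sum of the two before it).
Combining the parts gives (hexagon | 34).

(hexagon | 34)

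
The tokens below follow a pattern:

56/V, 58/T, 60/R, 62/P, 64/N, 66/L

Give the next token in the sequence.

First component — +2 each step: 56, 58, 60, 62, 64, 66 → 68.
Letter: V, T, R, P, N, L → J (letters move back 2 places in the alphabet).
So the next token is 68/J.

68/J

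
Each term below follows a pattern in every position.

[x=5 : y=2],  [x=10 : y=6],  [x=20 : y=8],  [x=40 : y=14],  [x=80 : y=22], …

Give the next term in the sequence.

X — ×2 each step: 5, 10, 20, 40, 80 → 160.
Y goes 2, 6, 8, 14, 22 → 36 (each term is the sum of the two before it).
So the next term is [x=160 : y=36].

[x=160 : y=36]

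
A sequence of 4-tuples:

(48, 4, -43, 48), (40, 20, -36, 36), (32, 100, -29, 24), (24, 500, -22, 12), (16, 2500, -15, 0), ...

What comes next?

(8, 12500, -8, -12)

For the first part, −8 each step: 48, 40, 32, 24, 16 → 8.
For the second part, ×5 each step: 4, 20, 100, 500, 2500 → 12500.
Third part: +7 each step; -43, -36, -29, -22, -15 → -8.
For the fourth part, −12 each step: 48, 36, 24, 12, 0 → -12.
So the next 4-tuple is (8, 12500, -8, -12).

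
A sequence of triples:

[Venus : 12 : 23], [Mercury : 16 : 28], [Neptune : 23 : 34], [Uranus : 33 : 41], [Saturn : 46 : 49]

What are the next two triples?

Planet goes Venus, Mercury, Neptune, Uranus, Saturn → Jupiter → Mars (runs backward through the planets Mercury→Neptune).
Second component goes 12, 16, 23, 33, 46 → 62 → 81 (differences are 4, 7, 10, … (increasing by 3 each time)).
For the third component, differences are 5, 6, 7, … (increasing by 1 each time): 23, 28, 34, 41, 49 → 58 → 68.
Putting the parts together: [Jupiter : 62 : 58] and then [Mars : 81 : 68].

[Jupiter : 62 : 58], [Mars : 81 : 68]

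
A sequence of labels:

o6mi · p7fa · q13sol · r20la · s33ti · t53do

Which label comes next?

Letter: letters move forward 1 place in the alphabet; o, p, q, r, s, t → u.
Second component — each term is the sum of the two before it: 6, 7, 13, 20, 33, 53 → 86.
For the note, runs through the solfège scale do→ti: mi, fa, sol, la, ti, do → re.
Putting it together: u86re.

u86re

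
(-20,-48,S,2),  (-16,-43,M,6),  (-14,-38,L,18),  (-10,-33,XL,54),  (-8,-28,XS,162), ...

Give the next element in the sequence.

First coordinate: -20, -16, -14, -10, -8 → -4 (alternating steps +4, +2, +4, +2, …).
Second coordinate: +5 each step, so -48, -43, -38, -33, -28 → -23.
Size: runs through clothing sizes XS→XL; S, M, L, XL, XS → S.
Fourth coordinate: 2, 6, 18, 54, 162 → 486 (×3 each step).
So the next element is (-4,-23,S,486).

(-4,-23,S,486)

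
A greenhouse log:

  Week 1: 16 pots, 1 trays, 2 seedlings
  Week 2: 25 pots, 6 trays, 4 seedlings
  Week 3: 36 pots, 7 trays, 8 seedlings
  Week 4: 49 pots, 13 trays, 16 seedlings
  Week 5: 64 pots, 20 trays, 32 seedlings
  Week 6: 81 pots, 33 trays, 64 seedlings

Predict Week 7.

100 pots, 53 trays, 128 seedlings

Pots: perfect squares: 4², 5², 6², …; 16, 25, 36, 49, 64, 81 → 100.
For the trays, each term is the sum of the two before it: 1, 6, 7, 13, 20, 33 → 53.
Seedlings: ×2 each step, so 2, 4, 8, 16, 32, 64 → 128.
So the next row is 100 pots, 53 trays, 128 seedlings.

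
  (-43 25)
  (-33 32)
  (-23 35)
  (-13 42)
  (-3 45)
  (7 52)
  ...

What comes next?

First slot: -43, -33, -23, -13, -3, 7 → 17 (+10 each step).
Second slot: 25, 32, 35, 42, 45, 52 → 55 (alternating steps +7, +3, +7, +3, …).
Putting it together: (17 55).

(17 55)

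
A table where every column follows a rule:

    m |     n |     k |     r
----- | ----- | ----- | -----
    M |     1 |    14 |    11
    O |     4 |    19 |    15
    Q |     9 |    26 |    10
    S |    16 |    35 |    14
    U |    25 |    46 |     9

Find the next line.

W  36  59  13

Column m: M, O, Q, S, U → W (letters move forward 2 places in the alphabet).
Column n goes 1, 4, 9, 16, 25 → 36 (perfect squares: 1², 2², 3², …).
Column k — differences are 5, 7, 9, … (increasing by 2 each time): 14, 19, 26, 35, 46 → 59.
Column r: alternating steps +4, −5, +4, −5, …, so 11, 15, 10, 14, 9 → 13.
Putting it together: W  36  59  13.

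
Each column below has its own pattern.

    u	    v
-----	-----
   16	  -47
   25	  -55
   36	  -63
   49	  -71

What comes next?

64  -79

Column u goes 16, 25, 36, 49 → 64 (perfect squares: 4², 5², 6², …).
For the column v, −8 each step: -47, -55, -63, -71 → -79.
Combining the parts gives 64  -79.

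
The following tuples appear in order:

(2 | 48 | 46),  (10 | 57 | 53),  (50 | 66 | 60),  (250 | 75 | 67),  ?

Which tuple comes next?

First coordinate goes 2, 10, 50, 250 → 1250 (×5 each step).
Second coordinate: 48, 57, 66, 75 → 84 (+9 each step).
Third coordinate goes 46, 53, 60, 67 → 74 (+7 each step).
So the next tuple is (1250 | 84 | 74).

(1250 | 84 | 74)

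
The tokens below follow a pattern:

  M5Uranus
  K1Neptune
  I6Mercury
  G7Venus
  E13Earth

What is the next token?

C20Mars

For the letter, letters move back 2 places in the alphabet: M, K, I, G, E → C.
Second component: each term is the sum of the two before it, so 5, 1, 6, 7, 13 → 20.
Planet goes Uranus, Neptune, Mercury, Venus, Earth → Mars (runs through the planets Mercury→Neptune).
Putting it together: C20Mars.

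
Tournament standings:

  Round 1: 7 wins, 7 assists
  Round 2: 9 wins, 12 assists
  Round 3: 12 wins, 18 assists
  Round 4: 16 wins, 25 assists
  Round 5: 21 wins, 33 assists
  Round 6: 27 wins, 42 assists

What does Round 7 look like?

Wins: differences are 2, 3, 4, … (increasing by 1 each time), so 7, 9, 12, 16, 21, 27 → 34.
Assists — differences are 5, 6, 7, … (increasing by 1 each time): 7, 12, 18, 25, 33, 42 → 52.
So the next line is 34 wins, 52 assists.

34 wins, 52 assists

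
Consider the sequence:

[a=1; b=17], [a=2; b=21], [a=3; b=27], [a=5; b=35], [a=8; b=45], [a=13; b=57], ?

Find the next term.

[a=21; b=71]

A: each term is the sum of the two before it, so 1, 2, 3, 5, 8, 13 → 21.
B goes 17, 21, 27, 35, 45, 57 → 71 (differences are 4, 6, 8, … (increasing by 2 each time)).
Combining the parts gives [a=21; b=71].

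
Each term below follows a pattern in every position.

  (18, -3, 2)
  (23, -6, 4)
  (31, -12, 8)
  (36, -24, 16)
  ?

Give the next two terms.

For the first entry, alternating steps +5, +8, +5, +8, …: 18, 23, 31, 36 → 44 → 49.
Second entry: ×2 each step, so -3, -6, -12, -24 → -48 → -96.
Third entry: ×2 each step, so 2, 4, 8, 16 → 32 → 64.
Putting the parts together: (44, -48, 32) and then (49, -96, 64).

(44, -48, 32), (49, -96, 64)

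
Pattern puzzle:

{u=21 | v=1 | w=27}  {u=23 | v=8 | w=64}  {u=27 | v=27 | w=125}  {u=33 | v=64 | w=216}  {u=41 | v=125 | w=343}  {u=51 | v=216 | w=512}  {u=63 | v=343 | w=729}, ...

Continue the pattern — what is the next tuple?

{u=77 | v=512 | w=1000}

U goes 21, 23, 27, 33, 41, 51, 63 → 77 (differences are 2, 4, 6, … (increasing by 2 each time)).
For the v, perfect cubes: 1³, 2³, 3³, …: 1, 8, 27, 64, 125, 216, 343 → 512.
W: 27, 64, 125, 216, 343, 512, 729 → 1000 (perfect cubes: 3³, 4³, 5³, …).
Putting it together: {u=77 | v=512 | w=1000}.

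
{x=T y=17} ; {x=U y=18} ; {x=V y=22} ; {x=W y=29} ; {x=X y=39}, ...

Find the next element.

X: letters move forward 1 place in the alphabet, so T, U, V, W, X → Y.
Y goes 17, 18, 22, 29, 39 → 52 (differences are 1, 4, 7, … (increasing by 3 each time)).
Combining the parts gives {x=Y y=52}.

{x=Y y=52}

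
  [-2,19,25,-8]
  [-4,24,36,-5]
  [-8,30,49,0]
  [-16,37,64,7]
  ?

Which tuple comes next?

[-32,45,81,16]

First entry: ×2 each step, so -2, -4, -8, -16 → -32.
Second entry: differences are 5, 6, 7, … (increasing by 1 each time), so 19, 24, 30, 37 → 45.
Third entry goes 25, 36, 49, 64 → 81 (perfect squares: 5², 6², 7², …).
Fourth entry: -8, -5, 0, 7 → 16 (differences are 3, 5, 7, … (increasing by 2 each time)).
Combining the parts gives [-32,45,81,16].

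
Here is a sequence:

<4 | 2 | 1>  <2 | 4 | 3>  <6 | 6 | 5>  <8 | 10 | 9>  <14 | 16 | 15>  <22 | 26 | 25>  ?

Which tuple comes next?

First slot: each term is the sum of the two before it, so 4, 2, 6, 8, 14, 22 → 36.
Second slot: 2, 4, 6, 10, 16, 26 → 42 (each term is the sum of the two before it).
Third slot — always 1 less than the second slot: 1, 3, 5, 9, 15, 25 → 41.
Putting it together: <36 | 42 | 41>.

<36 | 42 | 41>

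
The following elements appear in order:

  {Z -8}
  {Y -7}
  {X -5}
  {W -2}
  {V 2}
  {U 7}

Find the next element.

Letter — letters move back 1 place in the alphabet: Z, Y, X, W, V, U → T.
Second part: differences are 1, 2, 3, … (increasing by 1 each time); -8, -7, -5, -2, 2, 7 → 13.
Combining the parts gives {T 13}.

{T 13}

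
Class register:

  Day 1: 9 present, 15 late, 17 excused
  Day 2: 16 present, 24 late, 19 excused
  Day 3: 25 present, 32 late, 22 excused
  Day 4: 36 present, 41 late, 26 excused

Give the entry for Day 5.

49 present, 49 late, 31 excused

Present — perfect squares: 3², 4², 5², …: 9, 16, 25, 36 → 49.
Late: alternating steps +9, +8, +9, +8, …, so 15, 24, 32, 41 → 49.
Excused: differences are 2, 3, 4, … (increasing by 1 each time), so 17, 19, 22, 26 → 31.
Combining the parts gives 49 present, 49 late, 31 excused.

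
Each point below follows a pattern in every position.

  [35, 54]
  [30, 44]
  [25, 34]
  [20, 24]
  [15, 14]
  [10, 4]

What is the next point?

First coordinate: −5 each step; 35, 30, 25, 20, 15, 10 → 5.
Second coordinate goes 54, 44, 34, 24, 14, 4 → -6 (−10 each step).
Putting it together: [5, -6].

[5, -6]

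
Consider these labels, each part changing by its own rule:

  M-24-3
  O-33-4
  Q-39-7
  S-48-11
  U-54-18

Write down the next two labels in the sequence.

W-63-29, Y-69-47

Letter goes M, O, Q, S, U → W → Y (letters move forward 2 places in the alphabet).
For the second component, alternating steps +9, +6, +9, +6, …: 24, 33, 39, 48, 54 → 63 → 69.
Third component — each term is the sum of the two before it: 3, 4, 7, 11, 18 → 29 → 47.
Putting the parts together: W-63-29 and then Y-69-47.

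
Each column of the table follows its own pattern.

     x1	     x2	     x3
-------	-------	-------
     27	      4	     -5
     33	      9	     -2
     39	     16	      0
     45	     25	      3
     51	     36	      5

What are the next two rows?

57  49  8; 63  64  10

Column x1 — +6 each step: 27, 33, 39, 45, 51 → 57 → 63.
Column x2: perfect squares: 2², 3², 4², …; 4, 9, 16, 25, 36 → 49 → 64.
Column x3 goes -5, -2, 0, 3, 5 → 8 → 10 (alternating steps +3, +2, +3, +2, …).
So the next two rows are 57  49  8 and 63  64  10.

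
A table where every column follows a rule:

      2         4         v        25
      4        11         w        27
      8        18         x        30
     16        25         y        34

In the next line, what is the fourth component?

Fourth component: differences are 2, 3, 4, … (increasing by 1 each time), so 25, 27, 30, 34 → 39.

39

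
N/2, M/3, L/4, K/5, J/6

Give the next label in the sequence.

Letter: letters move back 1 place in the alphabet, so N, M, L, K, J → I.
For the second component, +1 each step: 2, 3, 4, 5, 6 → 7.
Putting it together: I/7.

I/7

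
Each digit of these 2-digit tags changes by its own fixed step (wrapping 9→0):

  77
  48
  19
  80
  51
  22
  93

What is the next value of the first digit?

First digit: −3 each step, mod 10, so 7, 4, 1, 8, 5, 2, 9 → 6.

6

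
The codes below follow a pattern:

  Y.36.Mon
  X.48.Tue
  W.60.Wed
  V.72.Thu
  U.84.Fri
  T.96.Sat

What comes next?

S.108.Sun

Letter: letters move back 1 place in the alphabet, so Y, X, W, V, U, T → S.
Second component goes 36, 48, 60, 72, 84, 96 → 108 (+12 each step).
Day: runs through the weekdays Mon→Sun; Mon, Tue, Wed, Thu, Fri, Sat → Sun.
So the next code is S.108.Sun.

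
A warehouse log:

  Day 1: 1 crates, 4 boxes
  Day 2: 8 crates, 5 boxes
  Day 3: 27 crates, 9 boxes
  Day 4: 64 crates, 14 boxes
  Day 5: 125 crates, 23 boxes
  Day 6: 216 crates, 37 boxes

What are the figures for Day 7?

Crates: 1, 8, 27, 64, 125, 216 → 343 (perfect cubes: 1³, 2³, 3³, …).
Boxes goes 4, 5, 9, 14, 23, 37 → 60 (each term is the sum of the two before it).
Combining the parts gives 343 crates, 60 boxes.

343 crates, 60 boxes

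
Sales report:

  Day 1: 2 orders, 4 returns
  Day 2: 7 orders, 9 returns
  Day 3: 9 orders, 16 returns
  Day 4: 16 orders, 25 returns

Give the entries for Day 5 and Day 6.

25 orders, 36 returns; 41 orders, 49 returns

Orders goes 2, 7, 9, 16 → 25 → 41 (each term is the sum of the two before it).
Returns goes 4, 9, 16, 25 → 36 → 49 (perfect squares: 2², 3², 4², …).
Putting the parts together: 25 orders, 36 returns and then 41 orders, 49 returns.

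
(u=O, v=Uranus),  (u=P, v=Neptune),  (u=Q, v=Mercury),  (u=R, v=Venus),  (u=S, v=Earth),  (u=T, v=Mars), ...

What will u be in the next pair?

U: O, P, Q, R, S, T → U (letters move forward 1 place in the alphabet).
V: runs through the planets Mercury→Neptune; Uranus, Neptune, Mercury, Venus, Earth, Mars → Jupiter.

U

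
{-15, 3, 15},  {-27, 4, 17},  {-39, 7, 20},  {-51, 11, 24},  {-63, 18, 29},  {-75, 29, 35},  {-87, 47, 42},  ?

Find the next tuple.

{-99, 76, 50}

First coordinate: −12 each step, so -15, -27, -39, -51, -63, -75, -87 → -99.
Second coordinate: each term is the sum of the two before it, so 3, 4, 7, 11, 18, 29, 47 → 76.
For the third coordinate, differences are 2, 3, 4, … (increasing by 1 each time): 15, 17, 20, 24, 29, 35, 42 → 50.
Putting it together: {-99, 76, 50}.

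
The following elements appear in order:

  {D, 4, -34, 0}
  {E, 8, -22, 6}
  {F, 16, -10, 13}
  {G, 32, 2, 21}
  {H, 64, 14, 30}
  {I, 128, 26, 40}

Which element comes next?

{J, 256, 38, 51}

Letter goes D, E, F, G, H, I → J (letters move forward 1 place in the alphabet).
Second coordinate — ×2 each step: 4, 8, 16, 32, 64, 128 → 256.
Third coordinate: -34, -22, -10, 2, 14, 26 → 38 (+12 each step).
Fourth coordinate goes 0, 6, 13, 21, 30, 40 → 51 (differences are 6, 7, 8, … (increasing by 1 each time)).
So the next element is {J, 256, 38, 51}.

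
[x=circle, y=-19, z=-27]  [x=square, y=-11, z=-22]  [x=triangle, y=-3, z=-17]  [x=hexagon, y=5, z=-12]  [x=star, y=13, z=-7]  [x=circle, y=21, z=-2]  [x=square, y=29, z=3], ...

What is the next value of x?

triangle

X: repeats circle → square → triangle → hexagon → star; circle, square, triangle, hexagon, star, circle, square → triangle.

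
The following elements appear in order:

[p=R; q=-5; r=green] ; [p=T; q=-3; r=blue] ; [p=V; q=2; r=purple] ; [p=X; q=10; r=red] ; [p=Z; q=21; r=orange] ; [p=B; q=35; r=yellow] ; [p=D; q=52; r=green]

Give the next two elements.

[p=F; q=72; r=blue], [p=H; q=95; r=purple]

P: R, T, V, X, Z, B, D → F → H (letters move forward 2 places in the alphabet, wrapping Z→A).
For the q, differences are 2, 5, 8, … (increasing by 3 each time): -5, -3, 2, 10, 21, 35, 52 → 72 → 95.
R: repeats green → blue → purple → red → orange → yellow, so green, blue, purple, red, orange, yellow, green → blue → purple.
So the next two elements are [p=F; q=72; r=blue] and [p=H; q=95; r=purple].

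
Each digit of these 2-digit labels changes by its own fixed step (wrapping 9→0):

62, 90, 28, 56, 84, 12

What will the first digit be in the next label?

4

First digit: 6, 9, 2, 5, 8, 1 → 4 (+3 each step, mod 10).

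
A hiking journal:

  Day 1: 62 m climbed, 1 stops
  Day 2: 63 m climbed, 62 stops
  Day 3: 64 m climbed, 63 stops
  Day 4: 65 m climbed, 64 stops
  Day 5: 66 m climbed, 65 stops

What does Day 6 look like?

67 m climbed, 66 stops

M climbed: +1 each step, so 62, 63, 64, 65, 66 → 67.
Stops: 1, 62, 63, 64, 65 → 66 (always the previous value of the m climbed).
Putting it together: 67 m climbed, 66 stops.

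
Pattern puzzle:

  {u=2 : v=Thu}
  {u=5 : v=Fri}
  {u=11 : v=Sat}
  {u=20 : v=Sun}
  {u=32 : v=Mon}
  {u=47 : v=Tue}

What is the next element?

{u=65 : v=Wed}

U: 2, 5, 11, 20, 32, 47 → 65 (differences are 3, 6, 9, … (increasing by 3 each time)).
V goes Thu, Fri, Sat, Sun, Mon, Tue → Wed (runs through the weekdays Mon→Sun).
So the next element is {u=65 : v=Wed}.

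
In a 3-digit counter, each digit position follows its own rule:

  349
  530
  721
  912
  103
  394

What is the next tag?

585

First digit goes 3, 5, 7, 9, 1, 3 → 5 (+2 each step, mod 10).
For the second digit, −1 each step, mod 10: 4, 3, 2, 1, 0, 9 → 8.
Third digit — +1 each step, mod 10: 9, 0, 1, 2, 3, 4 → 5.
Combining the parts gives 585.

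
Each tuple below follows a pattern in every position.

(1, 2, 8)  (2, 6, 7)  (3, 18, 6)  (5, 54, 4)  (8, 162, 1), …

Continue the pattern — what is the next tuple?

(13, 486, -4)

First value — each term is the sum of the two before it: 1, 2, 3, 5, 8 → 13.
Second value: 2, 6, 18, 54, 162 → 486 (×3 each step).
Third value goes 8, 7, 6, 4, 1 → -4 (together with the first value always sums to 9).
Combining the parts gives (13, 486, -4).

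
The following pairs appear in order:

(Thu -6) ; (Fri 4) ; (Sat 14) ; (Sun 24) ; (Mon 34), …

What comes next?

Day goes Thu, Fri, Sat, Sun, Mon → Tue (runs through the weekdays Mon→Sun).
Second entry goes -6, 4, 14, 24, 34 → 44 (+10 each step).
Combining the parts gives (Tue 44).

(Tue 44)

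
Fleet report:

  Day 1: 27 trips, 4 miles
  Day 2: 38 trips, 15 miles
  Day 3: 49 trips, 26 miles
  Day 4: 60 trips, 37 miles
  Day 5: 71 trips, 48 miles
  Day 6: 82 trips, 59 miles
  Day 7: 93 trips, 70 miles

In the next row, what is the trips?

Trips: 27, 38, 49, 60, 71, 82, 93 → 104 (+11 each step).
Miles: +11 each step, so 4, 15, 26, 37, 48, 59, 70 → 81.

104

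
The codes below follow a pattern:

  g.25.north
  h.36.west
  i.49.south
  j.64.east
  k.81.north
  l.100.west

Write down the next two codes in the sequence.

Letter: letters move forward 1 place in the alphabet; g, h, i, j, k, l → m → n.
Second component: 25, 36, 49, 64, 81, 100 → 121 → 144 (perfect squares: 5², 6², 7², …).
Direction goes north, west, south, east, north, west → south → east (repeats north → west → south → east).
So the next two codes are m.121.south and n.144.east.

m.121.south, n.144.east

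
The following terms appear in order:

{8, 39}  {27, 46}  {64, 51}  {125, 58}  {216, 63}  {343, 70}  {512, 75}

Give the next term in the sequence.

{729, 82}

First component: perfect cubes: 2³, 3³, 4³, …, so 8, 27, 64, 125, 216, 343, 512 → 729.
Second component: 39, 46, 51, 58, 63, 70, 75 → 82 (alternating steps +7, +5, +7, +5, …).
So the next term is {729, 82}.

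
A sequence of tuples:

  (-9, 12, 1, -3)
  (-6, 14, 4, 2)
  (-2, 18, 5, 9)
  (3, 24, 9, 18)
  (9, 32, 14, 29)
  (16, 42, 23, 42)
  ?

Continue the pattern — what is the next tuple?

(24, 54, 37, 57)

First entry: -9, -6, -2, 3, 9, 16 → 24 (differences are 3, 4, 5, … (increasing by 1 each time)).
Second entry — differences are 2, 4, 6, … (increasing by 2 each time): 12, 14, 18, 24, 32, 42 → 54.
For the third entry, each term is the sum of the two before it: 1, 4, 5, 9, 14, 23 → 37.
For the fourth entry, differences are 5, 7, 9, … (increasing by 2 each time): -3, 2, 9, 18, 29, 42 → 57.
Putting it together: (24, 54, 37, 57).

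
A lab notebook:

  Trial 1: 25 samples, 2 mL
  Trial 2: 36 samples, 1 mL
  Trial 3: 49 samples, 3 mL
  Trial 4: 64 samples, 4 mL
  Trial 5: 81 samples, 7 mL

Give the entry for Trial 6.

100 samples, 11 mL

Samples: 25, 36, 49, 64, 81 → 100 (perfect squares: 5², 6², 7², …).
ML: 2, 1, 3, 4, 7 → 11 (each term is the sum of the two before it).
Putting it together: 100 samples, 11 mL.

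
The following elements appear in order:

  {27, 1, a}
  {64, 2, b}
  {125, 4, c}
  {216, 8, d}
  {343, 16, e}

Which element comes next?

{512, 32, f}

First coordinate — perfect cubes: 3³, 4³, 5³, …: 27, 64, 125, 216, 343 → 512.
Second coordinate — ×2 each step: 1, 2, 4, 8, 16 → 32.
Letter — letters move forward 1 place in the alphabet: a, b, c, d, e → f.
Combining the parts gives {512, 32, f}.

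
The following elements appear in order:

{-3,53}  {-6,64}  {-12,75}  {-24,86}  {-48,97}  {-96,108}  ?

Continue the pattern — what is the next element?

{-192,119}

First component: ×2 each step, so -3, -6, -12, -24, -48, -96 → -192.
Second component: +11 each step; 53, 64, 75, 86, 97, 108 → 119.
Combining the parts gives {-192,119}.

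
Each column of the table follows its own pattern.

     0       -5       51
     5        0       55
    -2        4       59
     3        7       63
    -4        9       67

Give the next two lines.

First component: 0, 5, -2, 3, -4 → 1 → -6 (alternating steps +5, −7, +5, −7, …).
Second component: differences are 5, 4, 3, … (decreasing by 1 each time), so -5, 0, 4, 7, 9 → 10 → 10.
Third component: +4 each step, so 51, 55, 59, 63, 67 → 71 → 75.
Putting the parts together: 1  10  71 and then -6  10  75.

1  10  71; -6  10  75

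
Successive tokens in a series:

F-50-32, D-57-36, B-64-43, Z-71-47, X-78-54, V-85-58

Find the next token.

T-92-65

For the letter, letters move back 2 places in the alphabet, wrapping A→Z: F, D, B, Z, X, V → T.
Second component: +7 each step; 50, 57, 64, 71, 78, 85 → 92.
Third component goes 32, 36, 43, 47, 54, 58 → 65 (alternating steps +4, +7, +4, +7, …).
So the next token is T-92-65.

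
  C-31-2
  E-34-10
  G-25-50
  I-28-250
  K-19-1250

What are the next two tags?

M-22-6250, O-13-31250

Letter: C, E, G, I, K → M → O (letters move forward 2 places in the alphabet).
For the second component, alternating steps +3, −9, +3, −9, …: 31, 34, 25, 28, 19 → 22 → 13.
Third component: ×5 each step, so 2, 10, 50, 250, 1250 → 6250 → 31250.
Putting the parts together: M-22-6250 and then O-13-31250.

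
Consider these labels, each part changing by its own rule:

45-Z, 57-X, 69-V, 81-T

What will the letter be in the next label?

R

Letter goes Z, X, V, T → R (letters move back 2 places in the alphabet).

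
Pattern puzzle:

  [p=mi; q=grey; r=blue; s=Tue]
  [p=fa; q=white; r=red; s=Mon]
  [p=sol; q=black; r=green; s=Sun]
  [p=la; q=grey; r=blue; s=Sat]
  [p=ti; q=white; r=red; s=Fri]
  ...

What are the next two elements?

[p=do; q=black; r=green; s=Thu], [p=re; q=grey; r=blue; s=Wed]

P goes mi, fa, sol, la, ti → do → re (runs through the solfège scale do→ti).
For the q, repeats grey → white → black: grey, white, black, grey, white → black → grey.
R goes blue, red, green, blue, red → green → blue (repeats blue → red → green).
S: runs backward through the weekdays Mon→Sun, so Tue, Mon, Sun, Sat, Fri → Thu → Wed.
Putting the parts together: [p=do; q=black; r=green; s=Thu] and then [p=re; q=grey; r=blue; s=Wed].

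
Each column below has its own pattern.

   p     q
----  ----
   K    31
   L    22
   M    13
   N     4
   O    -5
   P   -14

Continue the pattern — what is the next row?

For the column p, letters move forward 1 place in the alphabet: K, L, M, N, O, P → Q.
Column q — −9 each step: 31, 22, 13, 4, -5, -14 → -23.
Combining the parts gives Q  -23.

Q  -23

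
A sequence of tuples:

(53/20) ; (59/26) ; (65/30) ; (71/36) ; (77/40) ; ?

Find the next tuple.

First entry: +6 each step, so 53, 59, 65, 71, 77 → 83.
Second entry: alternating steps +6, +4, +6, +4, …; 20, 26, 30, 36, 40 → 46.
Combining the parts gives (83/46).

(83/46)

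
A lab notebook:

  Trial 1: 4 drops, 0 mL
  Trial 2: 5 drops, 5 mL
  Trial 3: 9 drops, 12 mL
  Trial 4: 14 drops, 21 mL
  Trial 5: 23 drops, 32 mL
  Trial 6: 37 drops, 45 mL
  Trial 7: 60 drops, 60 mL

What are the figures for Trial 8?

97 drops, 77 mL

For the drops, each term is the sum of the two before it: 4, 5, 9, 14, 23, 37, 60 → 97.
For the mL, differences are 5, 7, 9, … (increasing by 2 each time): 0, 5, 12, 21, 32, 45, 60 → 77.
Putting it together: 97 drops, 77 mL.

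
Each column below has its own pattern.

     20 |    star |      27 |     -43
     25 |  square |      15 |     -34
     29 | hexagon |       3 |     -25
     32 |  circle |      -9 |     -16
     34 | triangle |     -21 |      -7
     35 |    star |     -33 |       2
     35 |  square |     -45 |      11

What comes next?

34  hexagon  -57  20

First component — differences are 5, 4, 3, … (decreasing by 1 each time): 20, 25, 29, 32, 34, 35, 35 → 34.
Shape: repeats star → square → hexagon → circle → triangle; star, square, hexagon, circle, triangle, star, square → hexagon.
Third component: −12 each step; 27, 15, 3, -9, -21, -33, -45 → -57.
Fourth component: +9 each step, so -43, -34, -25, -16, -7, 2, 11 → 20.
Putting it together: 34  hexagon  -57  20.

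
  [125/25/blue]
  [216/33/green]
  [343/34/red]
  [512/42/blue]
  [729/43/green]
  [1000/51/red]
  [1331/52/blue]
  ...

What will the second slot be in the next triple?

First slot: perfect cubes: 5³, 6³, 7³, …, so 125, 216, 343, 512, 729, 1000, 1331 → 1728.
For the second slot, alternating steps +8, +1, +8, +1, …: 25, 33, 34, 42, 43, 51, 52 → 60.
Colour goes blue, green, red, blue, green, red, blue → green (repeats blue → green → red).

60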